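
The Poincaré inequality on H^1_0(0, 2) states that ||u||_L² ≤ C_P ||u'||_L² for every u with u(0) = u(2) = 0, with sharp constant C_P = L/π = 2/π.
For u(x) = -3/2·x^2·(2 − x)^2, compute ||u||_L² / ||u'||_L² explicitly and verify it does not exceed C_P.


||u||_L² / ||u'||_L² = sqrt(3)/3 < C_P = 2/π.

u(x) = -3/2·x^2·(2 − x)^2, so u'(x) = 6*x*(-x^2 + 3*x - 2).
u(x) = -3/2·x^2·(2 − x)^2 vanishes at x = 0 and x = 2, so u ∈ H^1_0(0, 2). Differentiate via the product rule and integrate the resulting polynomials term by term.
  ∫_0^2 u² dx = ∫_0^2 (9*x^8/4 - 18*x^7 + 54*x^6 - 72*x^5 + 36*x^4) dx. Term by term:
    ∫_0^2 9*x^8/4 dx = 128;  ∫_0^2 -18*x^7 dx = -576;  ∫_0^2 54*x^6 dx = 6912/7;
    ∫_0^2 -72*x^5 dx = -768;  ∫_0^2 36*x^4 dx = 1152/5.
  Sum: 128 − 576 + 6912/7 − 768 + 1152/5 = 64/35.
  ∫_0^2 (u')² dx = ∫_0^2 (36*x^6 - 216*x^5 + 468*x^4 - 432*x^3 + 144*x^2) dx. Term by term:
    ∫_0^2 36*x^6 dx = 4608/7;  ∫_0^2 -216*x^5 dx = -2304;  ∫_0^2 468*x^4 dx = 14976/5;
    ∫_0^2 -432*x^3 dx = -1728;  ∫_0^2 144*x^2 dx = 384.
  Sum: 4608/7 − 2304 + 14976/5 − 1728 + 384 = 192/35.
∫_0^2 u² dx = 64/35, so ||u||_L² = 8*sqrt(35)/35.
∫_0^2 (u')² dx = 192/35, so ||u'||_L² = 8*sqrt(105)/35.
Ratio ||u||_L² / ||u'||_L² = sqrt(3)/3.
Sharp Poincaré constant on H^1_0(0, 2) is C_P = L/π = 2/π, achieved by sin(π/2·x).
A polynomial bump cannot attain the sharp Poincaré constant (only the first sine eigenfunction does), so the ratio is strictly less than C_P, consistent with ||u||_L² ≤ C_P ||u'||_L².


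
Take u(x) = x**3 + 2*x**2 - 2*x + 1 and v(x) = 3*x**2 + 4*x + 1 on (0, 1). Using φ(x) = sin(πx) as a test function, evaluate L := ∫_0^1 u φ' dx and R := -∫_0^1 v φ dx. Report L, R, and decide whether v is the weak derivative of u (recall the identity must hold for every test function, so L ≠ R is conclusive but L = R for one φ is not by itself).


LHS = -3/π + 12/π^3, RHS = -9/π + 12/π^3. No, v is not the weak derivative of u.

u(x) = x**3 + 2*x**2 - 2*x + 1, classical derivative u'(x) = 3*x**2 + 4*x - 2.
φ(x) = sin(πx), so φ'(x) = π*cos(π*x).
Note φ(0) = φ(1) = 0, so the boundary term u·φ vanishes.
LHS = ∫_0^1 u(x) φ'(x) dx = ∫_0^1 (π*x^3*cos(π*x) + 2*π*x^2*cos(π*x) - 2*π*x*cos(π*x) + π*cos(π*x)) dx. Term by term:
  ∫_0^1 π*cos(π*x) dx = 0;  ∫_0^1 π*x^3*cos(π*x) dx = -3/π + 12/π^3;  ∫_0^1 -2*π*x*cos(π*x) dx = 4/π;
  ∫_0^1 2*π*x^2*cos(π*x) dx = -4/π.
Sum: 0 + -3/π + 12/π^3 + 4/π − 4/π = -3/π + 12/π^3.
So LHS = -3/π + 12/π^3.
∫_0^1 v(x) φ(x) dx = ∫_0^1 (3*x^2*sin(π*x) + 4*x*sin(π*x) + sin(π*x)) dx. Term by term:
  ∫_0^1 3*x^2*sin(π*x) dx = -12/π^3 + 3/π;  ∫_0^1 4*x*sin(π*x) dx = 4/π;  ∫_0^1 sin(π*x) dx = 2/π.
Sum: -12/π^3 + 3/π + 4/π + 2/π = -12/π^3 + 9/π.
So RHS = -∫_0^1 v(x) φ(x) dx = -9/π + 12/π^3.
LHS − RHS = 6/π ≠ 0, so the identity fails.
(For a valid weak derivative the identity must hold for EVERY test function, in particular this one. The failure shows v is NOT the weak derivative of u.)
Correct weak derivative would be u'(x) = 3*x**2 + 4*x - 2.


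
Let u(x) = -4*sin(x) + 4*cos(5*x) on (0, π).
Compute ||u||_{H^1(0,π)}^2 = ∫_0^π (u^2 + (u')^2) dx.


||u||_{H^1(0,π)}^2 = 224*π

u'(x) = -20*sin(5*x) - 4*cos(x).
Expand u² and (u')² and integrate term by term on (0, π), using: for integers n ≥ 1, ∫_0^π sin²(nx) dx = ∫_0^π cos²(nx) dx = π/2; for n ≠ n', ∫_0^π sin(nx)sin(n'x) dx = ∫_0^π cos(nx)cos(n'x) dx = 0; and by product-to-sum, ∫_0^π sin(nx)cos(n'x) dx = ½∫_0^π [sin((n+n')x) + sin((n−n')x)] dx, which is 0 when n+n' is even and 2n/(n²−n'²) when n+n' is odd (it need not vanish on (0, π)).
  u² squared terms: (-4)²·∫sin(x)² dx = 16·π/2 = 8*π;  (4)²·∫cos(5x)² dx = 16·π/2 = 8*π.
  u² cross terms: 2·(-4)·(4)·∫sin(x)·cos(5x) dx = -32·(0) = 0.
  So ∫_0^π u² dx = 8*π + 8*π + 0 = 16*π.
  (u')² squared terms: (-20)²·∫sin(5x)² dx = 400·π/2 = 200*π;  (-4)²·∫cos(x)² dx = 16·π/2 = 8*π.
  (u')² cross terms: 2·(-20)·(-4)·∫sin(5x)·cos(x) dx = 160·(0) = 0.
  So ∫_0^π (u')² dx = 200*π + 8*π + 0 = 208*π.
||u||_{H^1}^2 = (16*π) + (208*π) = 224*π.


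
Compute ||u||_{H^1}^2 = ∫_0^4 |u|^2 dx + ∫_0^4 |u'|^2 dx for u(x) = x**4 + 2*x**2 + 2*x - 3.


||u||_{H^1}^2 = 5456044/63

The H^1 norm (squared) on an interval (0, L) is
  ||u||_{H^1}^2 = ∫_0^L u(x)^2 dx + ∫_0^L u'(x)^2 dx.
Compute u'(x) = 4*x**3 + 4*x + 2.
Then u(x)^2 = x**8 + 4*x**6 + 4*x**5 - 2*x**4 + 8*x**3 - 8*x**2 - 12*x + 9 and u'(x)^2 = 16*x**6 + 32*x**4 + 16*x**3 + 16*x**2 + 16*x + 4.
Integrate each monomial from 0 to 4 using ∫_0^4 c·x^n dx = c·4^(n+1)/(n+1):
  ∫_0^4 u(x)^2 dx = ∫_0^4 (x^8 + 4*x^6 + 4*x^5 - 2*x^4 + 8*x^3 - 8*x^2 - 12*x + 9) dx. Term by term:
    ∫_0^4 x^8 dx = 262144/9;  ∫_0^4 4*x^6 dx = 65536/7;  ∫_0^4 4*x^5 dx = 8192/3;
    ∫_0^4 -2*x^4 dx = -2048/5;  ∫_0^4 8*x^3 dx = 512;  ∫_0^4 -8*x^2 dx = -512/3;
    ∫_0^4 -12*x dx = -96;  ∫_0^4 9 dx = 36.
  Sum: 262144/9 + 65536/7 + 8192/3 − 2048/5 + 512 − 512/3 − 96 + 36 = 12943916/315.
  ∫_0^4 u'(x)^2 dx = ∫_0^4 (16*x^6 + 32*x^4 + 16*x^3 + 16*x^2 + 16*x + 4) dx. Term by term:
    ∫_0^4 16*x^6 dx = 262144/7;  ∫_0^4 32*x^4 dx = 32768/5;  ∫_0^4 16*x^3 dx = 1024;
    ∫_0^4 16*x^2 dx = 1024/3;  ∫_0^4 16*x dx = 128;  ∫_0^4 4 dx = 16.
  Sum: 262144/7 + 32768/5 + 1024 + 1024/3 + 128 + 16 = 4778768/105.
Adding: ||u||_{H^1}^2 = 12943916/315 + 4778768/105 = 5456044/63.


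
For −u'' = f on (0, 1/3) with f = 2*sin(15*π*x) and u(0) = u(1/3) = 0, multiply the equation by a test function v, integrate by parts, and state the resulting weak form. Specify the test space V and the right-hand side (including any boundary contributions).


V = H^1_0(0, 1/3) (so v(0) = v(1/3) = 0); weak form: ∫_0^1/3 u'v' dx = ∫_0^1/3 (2*sin(15*π*x)) v dx for all v ∈ V.

Multiply both sides by a test function v and integrate from 0 to 1/3:
  ∫_0^1/3 −u''(x) v(x) dx = ∫_0^1/3 f(x) v(x) dx.
Integrate the LHS by parts once:
  ∫_0^1/3 −u'' v dx = −[u'(x) v(x)]_0^1/3 + ∫_0^1/3 u'(x) v'(x) dx.
Thus ∫_0^1/3 u'(x) v'(x) dx = ∫_0^1/3 f(x) v(x) dx + [u'(x) v(x)]_0^1/3.
Choose V so that boundary terms are either known or forced to vanish.
u is Dirichlet: u(0) = u(1/3) = 0. Let V = H^1_0(0, 1/3); then v(0) = v(1/3) = 0, and [u' v]_0^1/3 = 0.
Weak formulation: find u (satisfying any essential BC) such that ∫_0^1/3 u'(x) v'(x) dx = ∫_0^1/3 f v dx for all v ∈ V.
Substituting f(x) = 2*sin(15*π*x), the right-hand side is ∫_0^1/3 (2*sin(15*π*x)) v dx.


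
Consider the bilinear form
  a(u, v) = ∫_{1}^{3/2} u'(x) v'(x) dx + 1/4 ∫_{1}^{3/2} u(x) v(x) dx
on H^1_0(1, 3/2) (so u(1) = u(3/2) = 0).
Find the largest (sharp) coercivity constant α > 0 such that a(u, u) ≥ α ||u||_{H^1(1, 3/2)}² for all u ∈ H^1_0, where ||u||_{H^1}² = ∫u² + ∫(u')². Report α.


α = (1 + 16*π^2)/(4*(1 + 4*π^2))

Coercivity of a(·,·) on H^1_0(1, 3/2) means a(u, u) ≥ α ||u||_{H^1}² for every u ∈ H^1_0.
The interval has length L = 1/2, and Poincaré/coercivity depend only on L. Here a(u, u) = ∫(u')² + (1/4)·∫u².
Here 0 < c = 1/4 < 1. The condition a(u,u) ≥ α||u||_{H^1}² reads (1−α)∫(u')² ≥ (α−c)∫u². Any admissible α is ≤ 1 (rapidly oscillating u have ∫u²/∫(u')² → 0), and α = 1 would force 0 ≥ (1−c)∫u², impossible since c < 1; so 1−α > 0. By the sharp Poincaré inequality on H^1_0 of an interval of length L, ∫(u')² ≥ (π/L)²∫u² with equality for the first sine mode sin(π(x−x₀)/L) (x₀ the left endpoint), so the inequality holds for all u iff (1−α)(π/L)² ≥ α − c, i.e. α ≤ ((π/L)² + c)/((π/L)² + 1) = (1 + c(L/π)²)/(1 + (L/π)²). With (π/L)² = 4*π^2 and c = 1/4, the largest admissible constant is α = ((π/L)² + c)/((π/L)² + 1).
Simplifying, α = (1 + 16*π^2)/(4*(1 + 4*π^2)).


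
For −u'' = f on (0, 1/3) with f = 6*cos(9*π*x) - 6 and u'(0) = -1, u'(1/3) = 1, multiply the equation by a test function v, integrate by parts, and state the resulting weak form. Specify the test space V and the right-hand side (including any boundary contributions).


V = H^1(0, 1/3) (v unrestricted at boundary; u is determined up to an additive constant); weak form: ∫_0^1/3 u'v' dx = ∫_0^1/3 (6*cos(9*π*x) - 6) v dx + v(1/3) + v(0) for all v ∈ V.

Multiply both sides by a test function v and integrate from 0 to 1/3:
  ∫_0^1/3 −u''(x) v(x) dx = ∫_0^1/3 f(x) v(x) dx.
Integrate the LHS by parts once:
  ∫_0^1/3 −u'' v dx = −[u'(x) v(x)]_0^1/3 + ∫_0^1/3 u'(x) v'(x) dx.
Thus ∫_0^1/3 u'(x) v'(x) dx = ∫_0^1/3 f(x) v(x) dx + [u'(x) v(x)]_0^1/3.
Choose V so that boundary terms are either known or forced to vanish.
u has inhomogeneous Neumann u'(0) = -1, u'(1/3) = 1. [u' v]_0^1/3 = (1)·v(1/3) − (-1)·v(0) = v(1/3) + v(0). Take V = H^1(0, 1/3); boundary term becomes part of RHS.
Weak formulation: find u (satisfying any essential BC) such that ∫_0^1/3 u'(x) v'(x) dx = ∫_0^1/3 f v dx + v(1/3) + v(0) for all v ∈ V (Neumann data are natural BCs: they enter the RHS as boundary terms).
Substituting f(x) = 6*cos(9*π*x) - 6, the right-hand side is ∫_0^1/3 (6*cos(9*π*x) - 6) v dx + v(1/3) + v(0).
Compatibility check (pure Neumann): taking v ≡ 1 ∈ V gives 0 = ∫_0^1/3 f dx + (1) − (-1), i.e. ∫_0^1/3 f dx must equal u'(0) − u'(1/3) = -2. Indeed ∫_0^1/3 (6*cos(9*π*x) - 6) dx = -2, so the data are compatible. The solution is then unique only up to an additive constant (fix it e.g. by requiring ∫_0^1/3 u dx = 0).


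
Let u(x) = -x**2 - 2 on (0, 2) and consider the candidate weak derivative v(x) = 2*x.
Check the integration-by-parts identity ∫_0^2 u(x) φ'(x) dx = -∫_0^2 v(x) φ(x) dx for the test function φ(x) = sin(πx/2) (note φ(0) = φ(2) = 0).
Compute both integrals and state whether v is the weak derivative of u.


LHS = 8/π, RHS = -8/π. No, v is not the weak derivative of u.

u(x) = -x**2 - 2, classical derivative u'(x) = -2*x.
φ(x) = sin(πx/2), so φ'(x) = π*cos(π*x/2)/2.
Note φ(0) = φ(2) = 0, so the boundary term u·φ vanishes.
LHS = ∫_0^2 u(x) φ'(x) dx = ∫_0^2 (-π*x^2*cos(π*x/2)/2 - π*cos(π*x/2)) dx. Term by term:
  ∫_0^2 -π*cos(π*x/2) dx = 0;  ∫_0^2 -π*x^2*cos(π*x/2)/2 dx = 8/π.
Sum: 0 + 8/π = 8/π.
So LHS = 8/π.
∫_0^2 v(x) φ(x) dx = ∫_0^2 (2*x*sin(π*x/2)) dx. Term by term:
  ∫_0^2 2*x*sin(π*x/2) dx = 8/π.
So RHS = -∫_0^2 v(x) φ(x) dx = -8/π.
LHS − RHS = 16/π ≠ 0, so the identity fails.
(For a valid weak derivative the identity must hold for EVERY test function, in particular this one. The failure shows v is NOT the weak derivative of u.)
Correct weak derivative would be u'(x) = -2*x.


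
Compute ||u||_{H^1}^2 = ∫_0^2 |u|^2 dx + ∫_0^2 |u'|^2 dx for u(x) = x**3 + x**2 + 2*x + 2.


||u||_{H^1}^2 = 33728/105

The H^1 norm (squared) on an interval (0, L) is
  ||u||_{H^1}^2 = ∫_0^L u(x)^2 dx + ∫_0^L u'(x)^2 dx.
Compute u'(x) = 3*x**2 + 2*x + 2.
Then u(x)^2 = x**6 + 2*x**5 + 5*x**4 + 8*x**3 + 8*x**2 + 8*x + 4 and u'(x)^2 = 9*x**4 + 12*x**3 + 16*x**2 + 8*x + 4.
Integrate each monomial from 0 to 2 using ∫_0^2 c·x^n dx = c·2^(n+1)/(n+1):
  ∫_0^2 u(x)^2 dx = ∫_0^2 (x^6 + 2*x^5 + 5*x^4 + 8*x^3 + 8*x^2 + 8*x + 4) dx. Term by term:
    ∫_0^2 x^6 dx = 128/7;  ∫_0^2 2*x^5 dx = 64/3;  ∫_0^2 5*x^4 dx = 32;
    ∫_0^2 8*x^3 dx = 32;  ∫_0^2 8*x^2 dx = 64/3;  ∫_0^2 8*x dx = 16;
    ∫_0^2 4 dx = 8.
  Sum: 128/7 + 64/3 + 32 + 32 + 64/3 + 16 + 8 = 3128/21.
  ∫_0^2 u'(x)^2 dx = ∫_0^2 (9*x^4 + 12*x^3 + 16*x^2 + 8*x + 4) dx. Term by term:
    ∫_0^2 9*x^4 dx = 288/5;  ∫_0^2 12*x^3 dx = 48;  ∫_0^2 16*x^2 dx = 128/3;
    ∫_0^2 8*x dx = 16;  ∫_0^2 4 dx = 8.
  Sum: 288/5 + 48 + 128/3 + 16 + 8 = 2584/15.
Adding: ||u||_{H^1}^2 = 3128/21 + 2584/15 = 33728/105.


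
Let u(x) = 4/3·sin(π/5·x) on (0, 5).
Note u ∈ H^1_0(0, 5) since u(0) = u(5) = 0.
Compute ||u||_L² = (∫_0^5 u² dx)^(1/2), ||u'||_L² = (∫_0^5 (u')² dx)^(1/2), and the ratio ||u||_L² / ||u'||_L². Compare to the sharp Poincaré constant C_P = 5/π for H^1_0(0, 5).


||u||_L² / ||u'||_L² = 5/π = C_P.

u(x) = 4/3·sin(π/5·x), so u'(x) = 4*π*cos(π*x/5)/15.
Writing u(x) = A·sin(kπx/L) with A = 4/3 and k = 1, use ∫_0^L sin²(kπx/L) dx = L/2 and ∫_0^L cos²(kπx/L) dx = L/2.
u² = 16/9·sin²(π/5·x) and (u')² = 16*π^2/225·cos²(π/5·x), and each of sin², cos² integrates to L/2 = 5/2 over (0, 5).
∫_0^5 u² dx = 40/9, so ||u||_L² = 2*sqrt(10)/3.
∫_0^5 (u')² dx = 8*π^2/45, so ||u'||_L² = 2*sqrt(10)*π/15.
Ratio ||u||_L² / ||u'||_L² = 5/π.
Sharp Poincaré constant on H^1_0(0, 5) is C_P = L/π = 5/π, achieved by sin(π/5·x).
This is the k = 1 eigenfunction (up to amplitude), so the ratio equals the sharp Poincaré constant exactly.


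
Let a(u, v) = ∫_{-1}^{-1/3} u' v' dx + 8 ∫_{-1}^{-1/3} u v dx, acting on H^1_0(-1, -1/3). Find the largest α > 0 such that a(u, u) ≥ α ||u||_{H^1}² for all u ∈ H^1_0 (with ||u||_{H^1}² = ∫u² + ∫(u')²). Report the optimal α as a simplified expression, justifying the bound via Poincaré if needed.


α = 1

Coercivity of a(·,·) on H^1_0(-1, -1/3) means a(u, u) ≥ α ||u||_{H^1}² for every u ∈ H^1_0.
The interval has length L = 2/3, and Poincaré/coercivity depend only on L. Here a(u, u) = ∫(u')² + (8)·∫u².
Here c = 8 ≥ 1, so a(u,u) = ∫(u')² + c∫u² ≥ ∫(u')² + ∫u² = ||u||_{H^1}², i.e. α = 1 works. No larger α is possible: a(u,u) ≥ α||u||_{H^1}² means (1−α)∫(u')² ≥ (α−c)∫u², and for the modes u_n = sin(nπ(x−x₀)/L) (x₀ the left endpoint) one has ∫u_n²/∫(u_n')² = (L/(nπ))² → 0, so a(u_n,u_n)/||u_n||_{H^1}² → 1. Hence the optimal constant is α = 1.
Therefore α = 1.


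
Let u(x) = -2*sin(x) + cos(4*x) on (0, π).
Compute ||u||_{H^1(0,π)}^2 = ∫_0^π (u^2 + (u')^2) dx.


||u||_{H^1(0,π)}^2 = 136/15 + 25*π/2

u'(x) = -4*sin(4*x) - 2*cos(x).
Expand u² and (u')² and integrate term by term on (0, π), using: for integers n ≥ 1, ∫_0^π sin²(nx) dx = ∫_0^π cos²(nx) dx = π/2; for n ≠ n', ∫_0^π sin(nx)sin(n'x) dx = ∫_0^π cos(nx)cos(n'x) dx = 0; and by product-to-sum, ∫_0^π sin(nx)cos(n'x) dx = ½∫_0^π [sin((n+n')x) + sin((n−n')x)] dx, which is 0 when n+n' is even and 2n/(n²−n'²) when n+n' is odd (it need not vanish on (0, π)).
  u² squared terms: (-2)²·∫sin(x)² dx = 4·π/2 = 2*π;  (1)²·∫cos(4x)² dx = 1·π/2 = π/2.
  u² cross terms: 2·(-2)·(1)·∫sin(x)·cos(4x) dx = -4·(-2/15) = 8/15.
  So ∫_0^π u² dx = 2*π + π/2 + 8/15 = 8/15 + 5*π/2.
  (u')² squared terms: (-4)²·∫sin(4x)² dx = 16·π/2 = 8*π;  (-2)²·∫cos(x)² dx = 4·π/2 = 2*π.
  (u')² cross terms: 2·(-4)·(-2)·∫sin(4x)·cos(x) dx = 16·(8/15) = 128/15.
  So ∫_0^π (u')² dx = 8*π + 2*π + 128/15 = 128/15 + 10*π.
||u||_{H^1}^2 = (8/15 + 5*π/2) + (128/15 + 10*π) = 136/15 + 25*π/2.


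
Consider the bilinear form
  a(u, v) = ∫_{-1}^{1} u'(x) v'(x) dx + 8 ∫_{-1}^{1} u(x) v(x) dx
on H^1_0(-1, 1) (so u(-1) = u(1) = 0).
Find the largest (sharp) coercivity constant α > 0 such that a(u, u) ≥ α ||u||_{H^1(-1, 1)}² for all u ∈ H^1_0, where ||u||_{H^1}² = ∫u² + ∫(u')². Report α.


α = 1

Coercivity of a(·,·) on H^1_0(-1, 1) means a(u, u) ≥ α ||u||_{H^1}² for every u ∈ H^1_0.
The interval has length L = 2, and Poincaré/coercivity depend only on L. Here a(u, u) = ∫(u')² + (8)·∫u².
Here c = 8 ≥ 1, so a(u,u) = ∫(u')² + c∫u² ≥ ∫(u')² + ∫u² = ||u||_{H^1}², i.e. α = 1 works. No larger α is possible: a(u,u) ≥ α||u||_{H^1}² means (1−α)∫(u')² ≥ (α−c)∫u², and for the modes u_n = sin(nπ(x−x₀)/L) (x₀ the left endpoint) one has ∫u_n²/∫(u_n')² = (L/(nπ))² → 0, so a(u_n,u_n)/||u_n||_{H^1}² → 1. Hence the optimal constant is α = 1.
Therefore α = 1.


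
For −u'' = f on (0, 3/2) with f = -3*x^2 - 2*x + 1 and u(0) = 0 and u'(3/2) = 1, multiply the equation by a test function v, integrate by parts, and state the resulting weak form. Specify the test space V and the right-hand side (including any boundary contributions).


V = {v ∈ H^1(0, 3/2) : v(0) = 0} (test functions vanish at x = 0 where u is specified); weak form: ∫_0^3/2 u'v' dx = ∫_0^3/2 (-3*x^2 - 2*x + 1) v dx + v(3/2) for all v ∈ V.

Multiply both sides by a test function v and integrate from 0 to 3/2:
  ∫_0^3/2 −u''(x) v(x) dx = ∫_0^3/2 f(x) v(x) dx.
Integrate the LHS by parts once:
  ∫_0^3/2 −u'' v dx = −[u'(x) v(x)]_0^3/2 + ∫_0^3/2 u'(x) v'(x) dx.
Thus ∫_0^3/2 u'(x) v'(x) dx = ∫_0^3/2 f(x) v(x) dx + [u'(x) v(x)]_0^3/2.
Choose V so that boundary terms are either known or forced to vanish.
Mixed BC: u(0) = 0 (Dirichlet) and u'(3/2) = 1 (Neumann). Define V = {v ∈ H^1(0, 3/2) : v(0) = 0}. Then [u' v]_0^3/2 = u'(3/2)·v(3/2) − u'(0)·0 = v(3/2).
Weak formulation: find u (satisfying any essential BC) such that ∫_0^3/2 u'(x) v'(x) dx = ∫_0^3/2 f v dx + v(3/2) for all v ∈ V (Dirichlet at 0 absorbed into V; Neumann datum at x = 3/2 contributes the boundary term).
Substituting f(x) = -3*x^2 - 2*x + 1, the right-hand side is ∫_0^3/2 (-3*x^2 - 2*x + 1) v dx + v(3/2).


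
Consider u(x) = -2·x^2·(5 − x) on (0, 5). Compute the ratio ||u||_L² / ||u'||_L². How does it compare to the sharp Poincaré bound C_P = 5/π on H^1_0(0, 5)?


||u||_L² / ||u'||_L² = 5*sqrt(14)/14 < C_P = 5/π.

u(x) = -2·x^2·(5 − x), so u'(x) = 2*x*(3*x - 10).
u(x) = -2·x^2·(5 − x) vanishes at x = 0 and x = 5, so u ∈ H^1_0(0, 5). Differentiate via the product rule and integrate the resulting polynomials term by term.
  ∫_0^5 u² dx = ∫_0^5 (4*x^6 - 40*x^5 + 100*x^4) dx. Term by term:
    ∫_0^5 4*x^6 dx = 312500/7;  ∫_0^5 -40*x^5 dx = -312500/3;  ∫_0^5 100*x^4 dx = 62500.
  Sum: 312500/7 − 312500/3 + 62500 = 62500/21.
  ∫_0^5 (u')² dx = ∫_0^5 (36*x^4 - 240*x^3 + 400*x^2) dx. Term by term:
    ∫_0^5 36*x^4 dx = 22500;  ∫_0^5 -240*x^3 dx = -37500;  ∫_0^5 400*x^2 dx = 50000/3.
  Sum: 22500 − 37500 + 50000/3 = 5000/3.
∫_0^5 u² dx = 62500/21, so ||u||_L² = 250*sqrt(21)/21.
∫_0^5 (u')² dx = 5000/3, so ||u'||_L² = 50*sqrt(6)/3.
Ratio ||u||_L² / ||u'||_L² = 5*sqrt(14)/14.
Sharp Poincaré constant on H^1_0(0, 5) is C_P = L/π = 5/π, achieved by sin(π/5·x).
A polynomial bump cannot attain the sharp Poincaré constant (only the first sine eigenfunction does), so the ratio is strictly less than C_P, consistent with ||u||_L² ≤ C_P ||u'||_L².


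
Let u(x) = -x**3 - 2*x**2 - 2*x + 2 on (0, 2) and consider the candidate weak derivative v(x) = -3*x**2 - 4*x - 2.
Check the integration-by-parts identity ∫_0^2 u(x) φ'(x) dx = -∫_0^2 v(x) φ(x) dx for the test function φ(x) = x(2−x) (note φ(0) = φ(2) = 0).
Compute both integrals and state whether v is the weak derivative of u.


LHS = 64/5, RHS = 64/5. Yes, v = u' weakly.

u(x) = -x**3 - 2*x**2 - 2*x + 2, classical derivative u'(x) = -3*x**2 - 4*x - 2.
φ(x) = x(2−x), so φ'(x) = 2 - 2*x.
Note φ(0) = φ(2) = 0, so the boundary term u·φ vanishes.
LHS = ∫_0^2 u(x) φ'(x) dx = ∫_0^2 (2*x^4 + 2*x^3 - 8*x + 4) dx. Term by term:
  ∫_0^2 2*x^4 dx = 64/5;  ∫_0^2 2*x^3 dx = 8;  ∫_0^2 -8*x dx = -16;
  ∫_0^2 4 dx = 8.
Sum: 64/5 + 8 − 16 + 8 = 64/5.
So LHS = 64/5.
∫_0^2 v(x) φ(x) dx = ∫_0^2 (3*x^4 - 2*x^3 - 6*x^2 - 4*x) dx. Term by term:
  ∫_0^2 3*x^4 dx = 96/5;  ∫_0^2 -2*x^3 dx = -8;  ∫_0^2 -6*x^2 dx = -16;
  ∫_0^2 -4*x dx = -8.
Sum: 96/5 − 8 − 16 − 8 = -64/5.
So RHS = -∫_0^2 v(x) φ(x) dx = 64/5.
LHS = RHS, so the identity holds for this test φ.
Moreover u is smooth here and v(x) = u'(x) = -3*x**2 - 4*x - 2 pointwise, so the identity holds for every test function. Hence v is the weak derivative of u.


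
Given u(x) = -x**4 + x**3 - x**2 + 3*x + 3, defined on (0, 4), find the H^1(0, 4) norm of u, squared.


||u||_{H^1}^2 = 12298472/315

The H^1 norm (squared) on an interval (0, L) is
  ||u||_{H^1}^2 = ∫_0^L u(x)^2 dx + ∫_0^L u'(x)^2 dx.
Compute u'(x) = -4*x**3 + 3*x**2 - 2*x + 3.
Then u(x)^2 = x**8 - 2*x**7 + 3*x**6 - 8*x**5 + x**4 + 3*x**2 + 18*x + 9 and u'(x)^2 = 16*x**6 - 24*x**5 + 25*x**4 - 36*x**3 + 22*x**2 - 12*x + 9.
Integrate each monomial from 0 to 4 using ∫_0^4 c·x^n dx = c·4^(n+1)/(n+1):
  ∫_0^4 u(x)^2 dx = ∫_0^4 (x^8 - 2*x^7 + 3*x^6 - 8*x^5 + x^4 + 3*x^2 + 18*x + 9) dx. Term by term:
    ∫_0^4 x^8 dx = 262144/9;  ∫_0^4 -2*x^7 dx = -16384;  ∫_0^4 3*x^6 dx = 49152/7;
    ∫_0^4 -8*x^5 dx = -16384/3;  ∫_0^4 x^4 dx = 1024/5;  ∫_0^4 3*x^2 dx = 64;
    ∫_0^4 18*x dx = 144;  ∫_0^4 9 dx = 36.
  Sum: 262144/9 − 16384 + 49152/7 − 16384/3 + 1024/5 + 64 + 144 + 36 = 4646972/315.
  ∫_0^4 u'(x)^2 dx = ∫_0^4 (16*x^6 - 24*x^5 + 25*x^4 - 36*x^3 + 22*x^2 - 12*x + 9) dx. Term by term:
    ∫_0^4 16*x^6 dx = 262144/7;  ∫_0^4 -24*x^5 dx = -16384;  ∫_0^4 25*x^4 dx = 5120;
    ∫_0^4 -36*x^3 dx = -2304;  ∫_0^4 22*x^2 dx = 1408/3;  ∫_0^4 -12*x dx = -96;
    ∫_0^4 9 dx = 36.
  Sum: 262144/7 − 16384 + 5120 − 2304 + 1408/3 − 96 + 36 = 510100/21.
Adding: ||u||_{H^1}^2 = 4646972/315 + 510100/21 = 12298472/315.


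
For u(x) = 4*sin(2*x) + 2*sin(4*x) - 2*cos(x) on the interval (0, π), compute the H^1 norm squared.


||u||_{H^1(0,π)}^2 = -256/5 + 78*π

u'(x) = 2*sin(x) + 8*cos(2*x) + 8*cos(4*x).
Expand u² and (u')² and integrate term by term on (0, π), using: for integers n ≥ 1, ∫_0^π sin²(nx) dx = ∫_0^π cos²(nx) dx = π/2; for n ≠ n', ∫_0^π sin(nx)sin(n'x) dx = ∫_0^π cos(nx)cos(n'x) dx = 0; and by product-to-sum, ∫_0^π sin(nx)cos(n'x) dx = ½∫_0^π [sin((n+n')x) + sin((n−n')x)] dx, which is 0 when n+n' is even and 2n/(n²−n'²) when n+n' is odd (it need not vanish on (0, π)).
  u² squared terms: (-2)²·∫cos(x)² dx = 4·π/2 = 2*π;  (2)²·∫sin(4x)² dx = 4·π/2 = 2*π;  (4)²·∫sin(2x)² dx = 16·π/2 = 8*π.
  u² cross terms: 2·(-2)·(2)·∫cos(x)·sin(4x) dx = -8·(8/15) = -64/15;  2·(-2)·(4)·∫cos(x)·sin(2x) dx = -16·(4/3) = -64/3;  2·(2)·(4)·∫sin(4x)·sin(2x) dx = 16·(0) = 0.
  So ∫_0^π u² dx = 2*π + 2*π + 8*π − 64/15 − 64/3 + 0 = -128/5 + 12*π.
  (u')² squared terms: (2)²·∫sin(x)² dx = 4·π/2 = 2*π;  (8)²·∫cos(2x)² dx = 64·π/2 = 32*π;  (8)²·∫cos(4x)² dx = 64·π/2 = 32*π.
  (u')² cross terms: 2·(2)·(8)·∫sin(x)·cos(2x) dx = 32·(-2/3) = -64/3;  2·(2)·(8)·∫sin(x)·cos(4x) dx = 32·(-2/15) = -64/15;  2·(8)·(8)·∫cos(2x)·cos(4x) dx = 128·(0) = 0.
  So ∫_0^π (u')² dx = 2*π + 32*π + 32*π − 64/3 − 64/15 + 0 = -128/5 + 66*π.
||u||_{H^1}^2 = (-128/5 + 12*π) + (-128/5 + 66*π) = -256/5 + 78*π.


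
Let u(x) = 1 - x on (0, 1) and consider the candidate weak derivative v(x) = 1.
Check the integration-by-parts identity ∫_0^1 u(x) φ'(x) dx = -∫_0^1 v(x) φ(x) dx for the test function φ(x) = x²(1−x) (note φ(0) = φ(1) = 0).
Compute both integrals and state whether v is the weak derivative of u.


LHS = 1/12, RHS = -1/12. No, v is not the weak derivative of u.

u(x) = 1 - x, classical derivative u'(x) = -1.
φ(x) = x²(1−x), so φ'(x) = x*(2 - 3*x).
Note φ(0) = φ(1) = 0, so the boundary term u·φ vanishes.
LHS = ∫_0^1 u(x) φ'(x) dx = ∫_0^1 (3*x^3 - 5*x^2 + 2*x) dx. Term by term:
  ∫_0^1 3*x^3 dx = 3/4;  ∫_0^1 -5*x^2 dx = -5/3;  ∫_0^1 2*x dx = 1.
Sum: 3/4 − 5/3 + 1 = 1/12.
So LHS = 1/12.
∫_0^1 v(x) φ(x) dx = ∫_0^1 (-x^3 + x^2) dx. Term by term:
  ∫_0^1 -x^3 dx = -1/4;  ∫_0^1 x^2 dx = 1/3.
Sum: -1/4 + 1/3 = 1/12.
So RHS = -∫_0^1 v(x) φ(x) dx = -1/12.
LHS − RHS = 1/6 ≠ 0, so the identity fails.
(For a valid weak derivative the identity must hold for EVERY test function, in particular this one. The failure shows v is NOT the weak derivative of u.)
Correct weak derivative would be u'(x) = -1.


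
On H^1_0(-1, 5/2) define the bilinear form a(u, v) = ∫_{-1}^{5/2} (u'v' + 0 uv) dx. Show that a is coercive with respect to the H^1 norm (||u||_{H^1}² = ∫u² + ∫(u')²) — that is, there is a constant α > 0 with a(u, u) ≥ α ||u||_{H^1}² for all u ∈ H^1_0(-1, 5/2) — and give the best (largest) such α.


α = 4*π^2/(4*π^2 + 49)

Coercivity of a(·,·) on H^1_0(-1, 5/2) means a(u, u) ≥ α ||u||_{H^1}² for every u ∈ H^1_0.
The interval has length L = 7/2, and Poincaré/coercivity depend only on L. Here a(u, u) = ∫(u')² + (0)·∫u².
Here c = 0, so a(u,u) = ∫(u')² alone. The condition a(u,u) ≥ α||u||_{H^1}² reads (1−α)∫(u')² ≥ (α−c)∫u². Any admissible α is ≤ 1 (rapidly oscillating u have ∫u²/∫(u')² → 0), and α = 1 would force 0 ≥ (1−c)∫u², impossible since c < 1; so 1−α > 0. By the sharp Poincaré inequality on H^1_0 of an interval of length L, ∫(u')² ≥ (π/L)²∫u² with equality for the first sine mode sin(π(x−x₀)/L) (x₀ the left endpoint), so the inequality holds for all u iff (1−α)(π/L)² ≥ α − c, i.e. α ≤ ((π/L)² + c)/((π/L)² + 1) = (1 + c(L/π)²)/(1 + (L/π)²). (Direct route, valid since c ≤ 0: Poincaré gives c∫u² ≥ c(L/π)²∫(u')², so a(u,u) ≥ (1 + c(L/π)²)∫(u')², while ||u||_{H^1}² ≤ (1 + (L/π)²)∫(u')²; dividing yields the same α.) With (π/L)² = 4*π^2/49 and c = 0, the largest admissible constant is α = ((π/L)² + c)/((π/L)² + 1).
Simplifying, α = 4*π^2/(4*π^2 + 49).


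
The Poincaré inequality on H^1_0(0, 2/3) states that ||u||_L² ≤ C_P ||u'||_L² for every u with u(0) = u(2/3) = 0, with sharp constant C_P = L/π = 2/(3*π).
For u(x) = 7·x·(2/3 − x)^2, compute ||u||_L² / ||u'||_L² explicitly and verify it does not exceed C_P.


||u||_L² / ||u'||_L² = sqrt(14)/21 < C_P = 2/(3*π).

u(x) = 7·x·(2/3 − x)^2, so u'(x) = 21*x^2 - 56*x/3 + 28/9.
u(x) = 7·x·(2/3 − x)^2 vanishes at x = 0 and x = 2/3, so u ∈ H^1_0(0, 2/3). Differentiate via the product rule and integrate the resulting polynomials term by term.
  ∫_0^2/3 u² dx = ∫_0^2/3 (49*x^6 - 392*x^5/3 + 392*x^4/3 - 1568*x^3/27 + 784*x^2/81) dx. Term by term:
    ∫_0^2/3 49*x^6 dx = 896/2187;  ∫_0^2/3 -392*x^5/3 dx = -12544/6561;  ∫_0^2/3 392*x^4/3 dx = 12544/3645;
    ∫_0^2/3 -1568*x^3/27 dx = -6272/2187;  ∫_0^2/3 784*x^2/81 dx = 6272/6561.
  Sum: 896/2187 − 12544/6561 + 12544/3645 − 6272/2187 + 6272/6561 = 896/32805.
  ∫_0^2/3 (u')² dx = ∫_0^2/3 (441*x^4 - 784*x^3 + 4312*x^2/9 - 3136*x/27 + 784/81) dx. Term by term:
    ∫_0^2/3 441*x^4 dx = 1568/135;  ∫_0^2/3 -784*x^3 dx = -3136/81;  ∫_0^2/3 4312*x^2/9 dx = 34496/729;
    ∫_0^2/3 -3136*x/27 dx = -6272/243;  ∫_0^2/3 784/81 dx = 1568/243.
  Sum: 1568/135 − 3136/81 + 34496/729 − 6272/243 + 1568/243 = 3136/3645.
∫_0^2/3 u² dx = 896/32805, so ||u||_L² = 8*sqrt(70)/405.
∫_0^2/3 (u')² dx = 3136/3645, so ||u'||_L² = 56*sqrt(5)/135.
Ratio ||u||_L² / ||u'||_L² = sqrt(14)/21.
Sharp Poincaré constant on H^1_0(0, 2/3) is C_P = L/π = 2/(3*π), achieved by sin(3*π/2·x).
A polynomial bump cannot attain the sharp Poincaré constant (only the first sine eigenfunction does), so the ratio is strictly less than C_P, consistent with ||u||_L² ≤ C_P ||u'||_L².


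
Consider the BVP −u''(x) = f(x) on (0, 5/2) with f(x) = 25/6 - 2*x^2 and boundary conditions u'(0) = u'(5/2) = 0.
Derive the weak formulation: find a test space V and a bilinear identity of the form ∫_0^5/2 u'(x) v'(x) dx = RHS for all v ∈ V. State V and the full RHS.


V = H^1(0, 5/2) (no boundary constraint on v; u is determined up to an additive constant); weak form: ∫_0^5/2 u'v' dx = ∫_0^5/2 (25/6 - 2*x^2) v dx for all v ∈ V.

Multiply both sides by a test function v and integrate from 0 to 5/2:
  ∫_0^5/2 −u''(x) v(x) dx = ∫_0^5/2 f(x) v(x) dx.
Integrate the LHS by parts once:
  ∫_0^5/2 −u'' v dx = −[u'(x) v(x)]_0^5/2 + ∫_0^5/2 u'(x) v'(x) dx.
Thus ∫_0^5/2 u'(x) v'(x) dx = ∫_0^5/2 f(x) v(x) dx + [u'(x) v(x)]_0^5/2.
Choose V so that boundary terms are either known or forced to vanish.
u has homogeneous Neumann: u'(0) = u'(5/2) = 0. So [u' v]_0^5/2 = 0·v(5/2) − 0·v(0) = 0 for any v; take V = H^1(0, 5/2).
Weak formulation: find u (satisfying any essential BC) such that ∫_0^5/2 u'(x) v'(x) dx = ∫_0^5/2 f v dx for all v ∈ V (homogeneous Neumann, so boundary terms vanish).
Substituting f(x) = 25/6 - 2*x^2, the right-hand side is ∫_0^5/2 (25/6 - 2*x^2) v dx.
Compatibility check (pure Neumann): taking v ≡ 1 ∈ V gives 0 = ∫_0^5/2 f dx + (0) − (0), i.e. ∫_0^5/2 f dx must equal u'(0) − u'(5/2) = 0. Indeed ∫_0^5/2 (25/6 - 2*x^2) dx = 0, so the data are compatible. The solution is then unique only up to an additive constant (fix it e.g. by requiring ∫_0^5/2 u dx = 0).


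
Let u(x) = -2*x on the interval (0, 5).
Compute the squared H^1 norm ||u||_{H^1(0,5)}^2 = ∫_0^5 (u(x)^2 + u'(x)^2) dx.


||u||_{H^1}^2 = 560/3

The H^1 norm (squared) on an interval (0, L) is
  ||u||_{H^1}^2 = ∫_0^L u(x)^2 dx + ∫_0^L u'(x)^2 dx.
Compute u'(x) = -2.
Then u(x)^2 = 4*x**2 and u'(x)^2 = 4.
Integrate each monomial from 0 to 5 using ∫_0^5 c·x^n dx = c·5^(n+1)/(n+1):
  ∫_0^5 u(x)^2 dx = ∫_0^5 (4*x^2) dx. Term by term:
    ∫_0^5 4*x^2 dx = 500/3.
  ∫_0^5 u'(x)^2 dx = ∫_0^5 (4) dx. Term by term:
    ∫_0^5 4 dx = 20.
Adding: ||u||_{H^1}^2 = 500/3 + 20 = 560/3.


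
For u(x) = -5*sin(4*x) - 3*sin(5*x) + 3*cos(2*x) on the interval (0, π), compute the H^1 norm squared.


||u||_{H^1(0,π)}^2 = -300/7 + 352*π

u'(x) = -6*sin(2*x) - 20*cos(4*x) - 15*cos(5*x).
Expand u² and (u')² and integrate term by term on (0, π), using: for integers n ≥ 1, ∫_0^π sin²(nx) dx = ∫_0^π cos²(nx) dx = π/2; for n ≠ n', ∫_0^π sin(nx)sin(n'x) dx = ∫_0^π cos(nx)cos(n'x) dx = 0; and by product-to-sum, ∫_0^π sin(nx)cos(n'x) dx = ½∫_0^π [sin((n+n')x) + sin((n−n')x)] dx, which is 0 when n+n' is even and 2n/(n²−n'²) when n+n' is odd (it need not vanish on (0, π)).
  u² squared terms: (-5)²·∫sin(4x)² dx = 25·π/2 = 25*π/2;  (-3)²·∫sin(5x)² dx = 9·π/2 = 9*π/2;  (3)²·∫cos(2x)² dx = 9·π/2 = 9*π/2.
  u² cross terms: 2·(-5)·(-3)·∫sin(4x)·sin(5x) dx = 30·(0) = 0;  2·(-5)·(3)·∫sin(4x)·cos(2x) dx = -30·(0) = 0;  2·(-3)·(3)·∫sin(5x)·cos(2x) dx = -18·(10/21) = -60/7.
  So ∫_0^π u² dx = 25*π/2 + 9*π/2 + 9*π/2 + 0 + 0 − 60/7 = -60/7 + 43*π/2.
  (u')² squared terms: (-20)²·∫cos(4x)² dx = 400·π/2 = 200*π;  (-15)²·∫cos(5x)² dx = 225·π/2 = 225*π/2;  (-6)²·∫sin(2x)² dx = 36·π/2 = 18*π.
  (u')² cross terms: 2·(-20)·(-15)·∫cos(4x)·cos(5x) dx = 600·(0) = 0;  2·(-20)·(-6)·∫cos(4x)·sin(2x) dx = 240·(0) = 0;  2·(-15)·(-6)·∫cos(5x)·sin(2x) dx = 180·(-4/21) = -240/7.
  So ∫_0^π (u')² dx = 200*π + 225*π/2 + 18*π + 0 + 0 − 240/7 = -240/7 + 661*π/2.
||u||_{H^1}^2 = (-60/7 + 43*π/2) + (-240/7 + 661*π/2) = -300/7 + 352*π.


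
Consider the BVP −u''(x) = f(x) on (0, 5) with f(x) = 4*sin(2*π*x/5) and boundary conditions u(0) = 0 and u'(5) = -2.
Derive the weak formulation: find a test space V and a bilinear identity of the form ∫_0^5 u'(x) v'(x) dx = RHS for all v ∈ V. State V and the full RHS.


V = {v ∈ H^1(0, 5) : v(0) = 0} (test functions vanish at x = 0 where u is specified); weak form: ∫_0^5 u'v' dx = ∫_0^5 (4*sin(2*π*x/5)) v dx − 2·v(5) for all v ∈ V.

Multiply both sides by a test function v and integrate from 0 to 5:
  ∫_0^5 −u''(x) v(x) dx = ∫_0^5 f(x) v(x) dx.
Integrate the LHS by parts once:
  ∫_0^5 −u'' v dx = −[u'(x) v(x)]_0^5 + ∫_0^5 u'(x) v'(x) dx.
Thus ∫_0^5 u'(x) v'(x) dx = ∫_0^5 f(x) v(x) dx + [u'(x) v(x)]_0^5.
Choose V so that boundary terms are either known or forced to vanish.
Mixed BC: u(0) = 0 (Dirichlet) and u'(5) = -2 (Neumann). Define V = {v ∈ H^1(0, 5) : v(0) = 0}. Then [u' v]_0^5 = u'(5)·v(5) − u'(0)·0 = − 2·v(5).
Weak formulation: find u (satisfying any essential BC) such that ∫_0^5 u'(x) v'(x) dx = ∫_0^5 f v dx − 2·v(5) for all v ∈ V (Dirichlet at 0 absorbed into V; Neumann datum at x = 5 contributes the boundary term).
Substituting f(x) = 4*sin(2*π*x/5), the right-hand side is ∫_0^5 (4*sin(2*π*x/5)) v dx − 2·v(5).


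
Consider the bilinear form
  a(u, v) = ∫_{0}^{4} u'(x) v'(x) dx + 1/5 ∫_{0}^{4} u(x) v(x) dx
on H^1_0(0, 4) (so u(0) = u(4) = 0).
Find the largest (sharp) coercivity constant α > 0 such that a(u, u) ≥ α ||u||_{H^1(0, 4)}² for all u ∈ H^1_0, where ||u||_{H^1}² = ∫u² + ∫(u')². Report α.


α = (16/5 + π^2)/(π^2 + 16)

Coercivity of a(·,·) on H^1_0(0, 4) means a(u, u) ≥ α ||u||_{H^1}² for every u ∈ H^1_0.
The interval has length L = 4, and Poincaré/coercivity depend only on L. Here a(u, u) = ∫(u')² + (1/5)·∫u².
Here 0 < c = 1/5 < 1. The condition a(u,u) ≥ α||u||_{H^1}² reads (1−α)∫(u')² ≥ (α−c)∫u². Any admissible α is ≤ 1 (rapidly oscillating u have ∫u²/∫(u')² → 0), and α = 1 would force 0 ≥ (1−c)∫u², impossible since c < 1; so 1−α > 0. By the sharp Poincaré inequality on H^1_0 of an interval of length L, ∫(u')² ≥ (π/L)²∫u² with equality for the first sine mode sin(π(x−x₀)/L) (x₀ the left endpoint), so the inequality holds for all u iff (1−α)(π/L)² ≥ α − c, i.e. α ≤ ((π/L)² + c)/((π/L)² + 1) = (1 + c(L/π)²)/(1 + (L/π)²). With (π/L)² = π^2/16 and c = 1/5, the largest admissible constant is α = ((π/L)² + c)/((π/L)² + 1).
Simplifying, α = (16/5 + π^2)/(π^2 + 16).


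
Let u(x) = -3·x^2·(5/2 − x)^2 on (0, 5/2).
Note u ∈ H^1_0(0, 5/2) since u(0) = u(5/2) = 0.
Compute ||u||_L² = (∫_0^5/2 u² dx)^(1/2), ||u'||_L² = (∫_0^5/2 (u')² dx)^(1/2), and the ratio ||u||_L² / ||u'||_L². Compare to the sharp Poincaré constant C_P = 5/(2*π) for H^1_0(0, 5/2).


||u||_L² / ||u'||_L² = 5*sqrt(3)/12 < C_P = 5/(2*π).

u(x) = -3·x^2·(5/2 − x)^2, so u'(x) = 3*x*(-8*x^2 + 30*x - 25)/2.
u(x) = -3·x^2·(5/2 − x)^2 vanishes at x = 0 and x = 5/2, so u ∈ H^1_0(0, 5/2). Differentiate via the product rule and integrate the resulting polynomials term by term.
  ∫_0^5/2 u² dx = ∫_0^5/2 (9*x^8 - 90*x^7 + 675*x^6/2 - 1125*x^5/2 + 5625*x^4/16) dx. Term by term:
    ∫_0^5/2 9*x^8 dx = 1953125/512;  ∫_0^5/2 -90*x^7 dx = -17578125/1024;  ∫_0^5/2 675*x^6/2 dx = 52734375/1792;
    ∫_0^5/2 -1125*x^5/2 dx = -5859375/256;  ∫_0^5/2 5625*x^4/16 dx = 3515625/512.
  Sum: 1953125/512 − 17578125/1024 + 52734375/1792 − 5859375/256 + 3515625/512 = 390625/7168.
  ∫_0^5/2 (u')² dx = ∫_0^5/2 (144*x^6 - 1080*x^5 + 2925*x^4 - 3375*x^3 + 5625*x^2/4) dx. Term by term:
    ∫_0^5/2 144*x^6 dx = 703125/56;  ∫_0^5/2 -1080*x^5 dx = -703125/16;  ∫_0^5/2 2925*x^4 dx = 1828125/32;
    ∫_0^5/2 -3375*x^3 dx = -2109375/64;  ∫_0^5/2 5625*x^2/4 dx = 234375/32.
  Sum: 703125/56 − 703125/16 + 1828125/32 − 2109375/64 + 234375/32 = 46875/448.
∫_0^5/2 u² dx = 390625/7168, so ||u||_L² = 625*sqrt(7)/224.
∫_0^5/2 (u')² dx = 46875/448, so ||u'||_L² = 125*sqrt(21)/56.
Ratio ||u||_L² / ||u'||_L² = 5*sqrt(3)/12.
Sharp Poincaré constant on H^1_0(0, 5/2) is C_P = L/π = 5/(2*π), achieved by sin(2*π/5·x).
A polynomial bump cannot attain the sharp Poincaré constant (only the first sine eigenfunction does), so the ratio is strictly less than C_P, consistent with ||u||_L² ≤ C_P ||u'||_L².


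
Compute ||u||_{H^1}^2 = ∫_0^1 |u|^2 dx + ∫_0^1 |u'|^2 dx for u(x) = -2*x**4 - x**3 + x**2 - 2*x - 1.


||u||_{H^1}^2 = 9248/315

The H^1 norm (squared) on an interval (0, L) is
  ||u||_{H^1}^2 = ∫_0^L u(x)^2 dx + ∫_0^L u'(x)^2 dx.
Compute u'(x) = -8*x**3 - 3*x**2 + 2*x - 2.
Then u(x)^2 = 4*x**8 + 4*x**7 - 3*x**6 + 6*x**5 + 9*x**4 - 2*x**3 + 2*x**2 + 4*x + 1 and u'(x)^2 = 64*x**6 + 48*x**5 - 23*x**4 + 20*x**3 + 16*x**2 - 8*x + 4.
Integrate each monomial from 0 to 1 using ∫_0^1 c·x^n dx = c·1^(n+1)/(n+1):
  ∫_0^1 u(x)^2 dx = ∫_0^1 (4*x^8 + 4*x^7 - 3*x^6 + 6*x^5 + 9*x^4 - 2*x^3 + 2*x^2 + 4*x + 1) dx. Term by term:
    ∫_0^1 4*x^8 dx = 4/9;  ∫_0^1 4*x^7 dx = 1/2;  ∫_0^1 -3*x^6 dx = -3/7;
    ∫_0^1 6*x^5 dx = 1;  ∫_0^1 9*x^4 dx = 9/5;  ∫_0^1 -2*x^3 dx = -1/2;
    ∫_0^1 2*x^2 dx = 2/3;  ∫_0^1 4*x dx = 2;  ∫_0^1 1 dx = 1.
  Sum: 4/9 + 1/2 − 3/7 + 1 + 9/5 − 1/2 + 2/3 + 2 + 1 = 2042/315.
  ∫_0^1 u'(x)^2 dx = ∫_0^1 (64*x^6 + 48*x^5 - 23*x^4 + 20*x^3 + 16*x^2 - 8*x + 4) dx. Term by term:
    ∫_0^1 64*x^6 dx = 64/7;  ∫_0^1 48*x^5 dx = 8;  ∫_0^1 -23*x^4 dx = -23/5;
    ∫_0^1 20*x^3 dx = 5;  ∫_0^1 16*x^2 dx = 16/3;  ∫_0^1 -8*x dx = -4;
    ∫_0^1 4 dx = 4.
  Sum: 64/7 + 8 − 23/5 + 5 + 16/3 − 4 + 4 = 2402/105.
Adding: ||u||_{H^1}^2 = 2042/315 + 2402/105 = 9248/315.


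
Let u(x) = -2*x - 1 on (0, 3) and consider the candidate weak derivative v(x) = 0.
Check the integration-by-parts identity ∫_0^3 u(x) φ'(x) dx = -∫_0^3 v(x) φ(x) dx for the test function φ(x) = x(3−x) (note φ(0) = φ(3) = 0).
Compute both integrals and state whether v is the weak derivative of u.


LHS = 9, RHS = 0. No, v is not the weak derivative of u.

u(x) = -2*x - 1, classical derivative u'(x) = -2.
φ(x) = x(3−x), so φ'(x) = 3 - 2*x.
Note φ(0) = φ(3) = 0, so the boundary term u·φ vanishes.
LHS = ∫_0^3 u(x) φ'(x) dx = ∫_0^3 (4*x^2 - 4*x - 3) dx. Term by term:
  ∫_0^3 4*x^2 dx = 36;  ∫_0^3 -4*x dx = -18;  ∫_0^3 -3 dx = -9.
Sum: 36 − 18 − 9 = 9.
So LHS = 9.
∫_0^3 v(x) φ(x) dx = ∫_0^3 (0) dx. Term by term:
  ∫_0^3 0 dx = 0.
So RHS = -∫_0^3 v(x) φ(x) dx = 0.
LHS − RHS = 9 ≠ 0, so the identity fails.
(For a valid weak derivative the identity must hold for EVERY test function, in particular this one. The failure shows v is NOT the weak derivative of u.)
Correct weak derivative would be u'(x) = -2.


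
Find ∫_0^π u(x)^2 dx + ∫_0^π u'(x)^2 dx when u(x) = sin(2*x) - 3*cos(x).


||u||_{H^1(0,π)}^2 = -16 + 23*π/2

u'(x) = 3*sin(x) + 2*cos(2*x).
Expand u² and (u')² and integrate term by term on (0, π), using: for integers n ≥ 1, ∫_0^π sin²(nx) dx = ∫_0^π cos²(nx) dx = π/2; for n ≠ n', ∫_0^π sin(nx)sin(n'x) dx = ∫_0^π cos(nx)cos(n'x) dx = 0; and by product-to-sum, ∫_0^π sin(nx)cos(n'x) dx = ½∫_0^π [sin((n+n')x) + sin((n−n')x)] dx, which is 0 when n+n' is even and 2n/(n²−n'²) when n+n' is odd (it need not vanish on (0, π)).
  u² squared terms: (-3)²·∫cos(x)² dx = 9·π/2 = 9*π/2;  (1)²·∫sin(2x)² dx = 1·π/2 = π/2.
  u² cross terms: 2·(-3)·(1)·∫cos(x)·sin(2x) dx = -6·(4/3) = -8.
  So ∫_0^π u² dx = 9*π/2 + π/2 − 8 = -8 + 5*π.
  (u')² squared terms: (2)²·∫cos(2x)² dx = 4·π/2 = 2*π;  (3)²·∫sin(x)² dx = 9·π/2 = 9*π/2.
  (u')² cross terms: 2·(2)·(3)·∫cos(2x)·sin(x) dx = 12·(-2/3) = -8.
  So ∫_0^π (u')² dx = 2*π + 9*π/2 − 8 = -8 + 13*π/2.
||u||_{H^1}^2 = (-8 + 5*π) + (-8 + 13*π/2) = -16 + 23*π/2.


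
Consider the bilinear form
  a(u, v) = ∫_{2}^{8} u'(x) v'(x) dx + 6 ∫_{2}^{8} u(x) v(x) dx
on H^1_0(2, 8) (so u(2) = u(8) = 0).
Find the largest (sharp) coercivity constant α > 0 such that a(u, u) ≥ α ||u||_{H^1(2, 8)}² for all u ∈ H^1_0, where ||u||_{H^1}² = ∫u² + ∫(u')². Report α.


α = 1

Coercivity of a(·,·) on H^1_0(2, 8) means a(u, u) ≥ α ||u||_{H^1}² for every u ∈ H^1_0.
The interval has length L = 6, and Poincaré/coercivity depend only on L. Here a(u, u) = ∫(u')² + (6)·∫u².
Here c = 6 ≥ 1, so a(u,u) = ∫(u')² + c∫u² ≥ ∫(u')² + ∫u² = ||u||_{H^1}², i.e. α = 1 works. No larger α is possible: a(u,u) ≥ α||u||_{H^1}² means (1−α)∫(u')² ≥ (α−c)∫u², and for the modes u_n = sin(nπ(x−x₀)/L) (x₀ the left endpoint) one has ∫u_n²/∫(u_n')² = (L/(nπ))² → 0, so a(u_n,u_n)/||u_n||_{H^1}² → 1. Hence the optimal constant is α = 1.
Therefore α = 1.


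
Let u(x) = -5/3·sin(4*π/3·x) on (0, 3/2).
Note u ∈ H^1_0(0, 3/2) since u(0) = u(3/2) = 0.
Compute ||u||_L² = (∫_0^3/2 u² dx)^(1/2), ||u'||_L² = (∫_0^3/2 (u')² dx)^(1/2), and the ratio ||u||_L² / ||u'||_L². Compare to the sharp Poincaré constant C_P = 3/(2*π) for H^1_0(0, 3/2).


||u||_L² / ||u'||_L² = 3/(4*π) < C_P = 3/(2*π).

u(x) = -5/3·sin(4*π/3·x), so u'(x) = -20*π*cos(4*π*x/3)/9.
Writing u(x) = A·sin(kπx/L) with A = -5/3 and k = 2, use ∫_0^L sin²(kπx/L) dx = L/2 and ∫_0^L cos²(kπx/L) dx = L/2.
u² = 25/9·sin²(4*π/3·x) and (u')² = 400*π^2/81·cos²(4*π/3·x), and each of sin², cos² integrates to L/2 = 3/4 over (0, 3/2).
∫_0^3/2 u² dx = 25/12, so ||u||_L² = 5*sqrt(3)/6.
∫_0^3/2 (u')² dx = 100*π^2/27, so ||u'||_L² = 10*sqrt(3)*π/9.
Ratio ||u||_L² / ||u'||_L² = 3/(4*π).
Sharp Poincaré constant on H^1_0(0, 3/2) is C_P = L/π = 3/(2*π), achieved by sin(2*π/3·x).
This is the k = 2 harmonic; the ratio L/(kπ) is strictly less than C_P = L/π, consistent with the sharp inequality ||u||_L² ≤ C_P ||u'||_L².
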